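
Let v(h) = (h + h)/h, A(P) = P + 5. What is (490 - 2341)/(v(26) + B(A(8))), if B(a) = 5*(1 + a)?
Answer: -617/24 ≈ -25.708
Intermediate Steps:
A(P) = 5 + P
v(h) = 2 (v(h) = (2*h)/h = 2)
B(a) = 5 + 5*a
(490 - 2341)/(v(26) + B(A(8))) = (490 - 2341)/(2 + (5 + 5*(5 + 8))) = -1851/(2 + (5 + 5*13)) = -1851/(2 + (5 + 65)) = -1851/(2 + 70) = -1851/72 = -1851*1/72 = -617/24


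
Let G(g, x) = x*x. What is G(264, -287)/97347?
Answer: 82369/97347 ≈ 0.84614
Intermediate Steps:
G(g, x) = x²
G(264, -287)/97347 = (-287)²/97347 = 82369*(1/97347) = 82369/97347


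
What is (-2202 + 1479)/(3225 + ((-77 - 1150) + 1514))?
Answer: -723/3512 ≈ -0.20587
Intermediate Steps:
(-2202 + 1479)/(3225 + ((-77 - 1150) + 1514)) = -723/(3225 + (-1227 + 1514)) = -723/(3225 + 287) = -723/3512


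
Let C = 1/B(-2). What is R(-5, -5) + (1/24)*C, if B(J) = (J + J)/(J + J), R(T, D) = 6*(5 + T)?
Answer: 1/24 ≈ 0.041667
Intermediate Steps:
R(T, D) = 30 + 6*T
B(J) = 1 (B(J) = (2*J)/((2*J)) = (2*J)*(1/(2*J)) = 1)
C = 1 (C = 1/1 = 1)
R(-5, -5) + (1/24)*C = (30 + 6*(-5)) + (1/24)*1 = (30 - 30) + (1*(1/24))*1 = 0 + (1/24)*1 = 0 + 1/24 = 1/24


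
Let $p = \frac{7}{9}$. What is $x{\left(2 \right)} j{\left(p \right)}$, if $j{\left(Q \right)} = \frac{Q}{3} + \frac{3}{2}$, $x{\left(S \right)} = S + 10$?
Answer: $\frac{190}{9} \approx 21.111$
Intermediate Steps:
$x{\left(S \right)} = 10 + S$
$p = \frac{7}{9}$ ($p = 7 \cdot \frac{1}{9} = \frac{7}{9} \approx 0.77778$)
$j{\left(Q \right)} = \frac{3}{2} + \frac{Q}{3}$ ($j{\left(Q \right)} = Q \frac{1}{3} + 3 \cdot \frac{1}{2} = \frac{Q}{3} + \frac{3}{2} = \frac{3}{2} + \frac{Q}{3}$)
$x{\left(2 \right)} j{\left(p \right)} = \left(10 + 2\right) \left(\frac{3}{2} + \frac{1}{3} \cdot \frac{7}{9}\right) = 12 \left(\frac{3}{2} + \frac{7}{27}\right) = 12 \cdot \frac{95}{54} = \frac{190}{9}$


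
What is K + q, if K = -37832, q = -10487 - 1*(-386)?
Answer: -47933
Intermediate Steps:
q = -10101 (q = -10487 + 386 = -10101)
K + q = -37832 - 10101 = -47933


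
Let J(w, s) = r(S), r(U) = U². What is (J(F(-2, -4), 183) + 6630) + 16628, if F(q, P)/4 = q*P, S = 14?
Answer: 23454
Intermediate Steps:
F(q, P) = 4*P*q (F(q, P) = 4*(q*P) = 4*(P*q) = 4*P*q)
J(w, s) = 196 (J(w, s) = 14² = 196)
(J(F(-2, -4), 183) + 6630) + 16628 = (196 + 6630) + 16628 = 6826 + 16628 = 23454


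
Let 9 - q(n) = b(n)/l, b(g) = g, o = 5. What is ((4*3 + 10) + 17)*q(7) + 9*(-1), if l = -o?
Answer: 1983/5 ≈ 396.60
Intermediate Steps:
l = -5 (l = -1*5 = -5)
q(n) = 9 + n/5 (q(n) = 9 - n/(-5) = 9 - n*(-1)/5 = 9 - (-1)*n/5 = 9 + n/5)
((4*3 + 10) + 17)*q(7) + 9*(-1) = ((4*3 + 10) + 17)*(9 + (⅕)*7) + 9*(-1) = ((12 + 10) + 17)*(9 + 7/5) - 9 = (22 + 17)*(52/5) - 9 = 39*(52/5) - 9 = 2028/5 - 9 = 1983/5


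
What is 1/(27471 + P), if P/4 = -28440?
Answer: -1/86289 ≈ -1.1589e-5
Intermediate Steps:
P = -113760 (P = 4*(-28440) = -113760)
1/(27471 + P) = 1/(27471 - 113760) = 1/(-86289) = -1/86289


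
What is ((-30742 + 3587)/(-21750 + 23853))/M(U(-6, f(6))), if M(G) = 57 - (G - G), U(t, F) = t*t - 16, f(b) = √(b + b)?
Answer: -27155/119871 ≈ -0.22654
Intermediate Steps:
f(b) = √2*√b (f(b) = √(2*b) = √2*√b)
U(t, F) = -16 + t² (U(t, F) = t² - 16 = -16 + t²)
M(G) = 57 (M(G) = 57 - 1*0 = 57 + 0 = 57)
((-30742 + 3587)/(-21750 + 23853))/M(U(-6, f(6))) = ((-30742 + 3587)/(-21750 + 23853))/57 = -27155/2103*(1/57) = -27155*1/2103*(1/57) = -27155/2103*1/57 = -27155/119871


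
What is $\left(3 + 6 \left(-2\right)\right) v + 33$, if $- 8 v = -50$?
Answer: $- \frac{93}{4} \approx -23.25$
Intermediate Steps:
$v = \frac{25}{4}$ ($v = \left(- \frac{1}{8}\right) \left(-50\right) = \frac{25}{4} \approx 6.25$)
$\left(3 + 6 \left(-2\right)\right) v + 33 = \left(3 + 6 \left(-2\right)\right) \frac{25}{4} + 33 = \left(3 - 12\right) \frac{25}{4} + 33 = \left(-9\right) \frac{25}{4} + 33 = - \frac{225}{4} + 33 = - \frac{93}{4}$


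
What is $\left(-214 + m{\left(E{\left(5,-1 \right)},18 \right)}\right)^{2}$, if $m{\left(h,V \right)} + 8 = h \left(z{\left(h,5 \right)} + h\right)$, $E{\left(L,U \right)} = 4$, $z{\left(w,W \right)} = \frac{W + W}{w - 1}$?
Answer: $\frac{334084}{9} \approx 37120.0$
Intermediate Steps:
$z{\left(w,W \right)} = \frac{2 W}{-1 + w}$
$m{\left(h,V \right)} = -8 + h \left(h + \frac{10}{-1 + h}\right)$ ($m{\left(h,V \right)} = -8 + h \left(2 \cdot 5 \frac{1}{-1 + h} + h\right) = -8 + h \left(\frac{10}{-1 + h} + h\right) = -8 + h \left(h + \frac{10}{-1 + h}\right)$)
$\left(-214 + m{\left(E{\left(5,-1 \right)},18 \right)}\right)^{2} = \left(-214 + \frac{10 \cdot 4 + \left(-1 + 4\right) \left(-8 + 4^{2}\right)}{-1 + 4}\right)^{2} = \left(-214 + \frac{40 + 3 \left(-8 + 16\right)}{3}\right)^{2} = \left(-214 + \frac{40 + 3 \cdot 8}{3}\right)^{2} = \left(-214 + \frac{40 + 24}{3}\right)^{2} = \left(-214 + \frac{1}{3} \cdot 64\right)^{2} = \left(-214 + \frac{64}{3}\right)^{2} = \left(- \frac{578}{3}\right)^{2} = \frac{334084}{9}$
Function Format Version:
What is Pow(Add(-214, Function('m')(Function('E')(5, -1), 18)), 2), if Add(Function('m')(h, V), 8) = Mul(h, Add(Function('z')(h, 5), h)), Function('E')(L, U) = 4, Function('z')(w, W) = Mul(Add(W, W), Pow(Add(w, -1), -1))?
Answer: Rational(334084, 9) ≈ 37120.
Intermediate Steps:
Function('z')(w, W) = Mul(2, W, Pow(Add(-1, w), -1)) (Function('z')(w, W) = Mul(Mul(2, W), Pow(Add(-1, w), -1)) = Mul(2, W, Pow(Add(-1, w), -1)))
Function('m')(h, V) = Add(-8, Mul(h, Add(h, Mul(10, Pow(Add(-1, h), -1))))) (Function('m')(h, V) = Add(-8, Mul(h, Add(Mul(2, 5, Pow(Add(-1, h), -1)), h))) = Add(-8, Mul(h, Add(Mul(10, Pow(Add(-1, h), -1)), h))) = Add(-8, Mul(h, Add(h, Mul(10, Pow(Add(-1, h), -1))))))
Pow(Add(-214, Function('m')(Function('E')(5, -1), 18)), 2) = Pow(Add(-214, Mul(Pow(Add(-1, 4), -1), Add(Mul(10, 4), Mul(Add(-1, 4), Add(-8, Pow(4, 2)))))), 2) = Pow(Add(-214, Mul(Pow(3, -1), Add(40, Mul(3, Add(-8, 16))))), 2) = Pow(Add(-214, Mul(Rational(1, 3), Add(40, Mul(3, 8)))), 2) = Pow(Add(-214, Mul(Rational(1, 3), Add(40, 24))), 2) = Pow(Add(-214, Mul(Rational(1, 3), 64)), 2) = Pow(Add(-214, Rational(64, 3)), 2) = Pow(Rational(-578, 3), 2) = Rational(334084, 9)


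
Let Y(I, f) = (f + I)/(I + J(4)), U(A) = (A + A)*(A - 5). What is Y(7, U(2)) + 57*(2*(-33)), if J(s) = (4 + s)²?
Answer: -267107/71 ≈ -3762.1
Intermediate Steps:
U(A) = 2*A*(-5 + A) (U(A) = (2*A)*(-5 + A) = 2*A*(-5 + A))
Y(I, f) = (I + f)/(64 + I) (Y(I, f) = (f + I)/(I + (4 + 4)²) = (I + f)/(I + 8²) = (I + f)/(I + 64) = (I + f)/(64 + I))
Y(7, U(2)) + 57*(2*(-33)) = (7 + 2*2*(-5 + 2))/(64 + 7) + 57*(2*(-33)) = (7 + 2*2*(-3))/71 + 57*(-66) = (7 - 12)/71 - 3762 = (1/71)*(-5) - 3762 = -5/71 - 3762 = -267107/71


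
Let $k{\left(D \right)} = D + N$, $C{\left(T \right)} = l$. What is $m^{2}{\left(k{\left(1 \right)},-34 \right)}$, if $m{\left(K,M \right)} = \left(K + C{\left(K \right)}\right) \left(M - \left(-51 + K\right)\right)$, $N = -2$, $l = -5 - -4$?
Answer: $1296$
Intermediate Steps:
$l = -1$ ($l = -5 + 4 = -1$)
$C{\left(T \right)} = -1$
$k{\left(D \right)} = -2 + D$ ($k{\left(D \right)} = D - 2 = -2 + D$)
$m{\left(K,M \right)} = \left(-1 + K\right) \left(51 + M - K\right)$ ($m{\left(K,M \right)} = \left(K - 1\right) \left(M - \left(-51 + K\right)\right) = \left(-1 + K\right) \left(51 + M - K\right)$)
$m^{2}{\left(k{\left(1 \right)},-34 \right)} = \left(-51 - -34 - \left(-2 + 1\right)^{2} + 52 \left(-2 + 1\right) + \left(-2 + 1\right) \left(-34\right)\right)^{2} = \left(-51 + 34 - \left(-1\right)^{2} + 52 \left(-1\right) - -34\right)^{2} = \left(-51 + 34 - 1 - 52 + 34\right)^{2} = \left(-36\right)^{2} = 1296$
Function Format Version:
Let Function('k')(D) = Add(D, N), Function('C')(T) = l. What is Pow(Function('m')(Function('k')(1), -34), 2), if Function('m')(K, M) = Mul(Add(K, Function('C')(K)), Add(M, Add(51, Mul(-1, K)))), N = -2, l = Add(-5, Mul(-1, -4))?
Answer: 1296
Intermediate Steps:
l = -1 (l = Add(-5, 4) = -1)
Function('C')(T) = -1
Function('k')(D) = Add(-2, D) (Function('k')(D) = Add(D, -2) = Add(-2, D))
Function('m')(K, M) = Mul(Add(-1, K), Add(51, M, Mul(-1, K))) (Function('m')(K, M) = Mul(Add(K, -1), Add(M, Add(51, Mul(-1, K)))) = Mul(Add(-1, K), Add(51, M, Mul(-1, K))))
Pow(Function('m')(Function('k')(1), -34), 2) = Pow(Add(-51, Mul(-1, -34), Mul(-1, Pow(Add(-2, 1), 2)), Mul(52, Add(-2, 1)), Mul(Add(-2, 1), -34)), 2) = Pow(Add(-51, 34, Mul(-1, Pow(-1, 2)), Mul(52, -1), Mul(-1, -34)), 2) = Pow(Add(-51, 34, Mul(-1, 1), -52, 34), 2) = Pow(Add(-51, 34, -1, -52, 34), 2) = Pow(-36, 2) = 1296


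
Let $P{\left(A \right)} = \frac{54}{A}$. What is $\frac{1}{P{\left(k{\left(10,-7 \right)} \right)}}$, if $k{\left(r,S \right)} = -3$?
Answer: $- \frac{1}{18} \approx -0.055556$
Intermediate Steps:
$\frac{1}{P{\left(k{\left(10,-7 \right)} \right)}} = \frac{1}{54 \frac{1}{-3}} = \frac{1}{54 \left(- \frac{1}{3}\right)} = \frac{1}{-18} = - \frac{1}{18}$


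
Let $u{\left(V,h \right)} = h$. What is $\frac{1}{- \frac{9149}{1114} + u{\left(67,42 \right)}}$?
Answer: $\frac{1114}{37639} \approx 0.029597$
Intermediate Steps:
$\frac{1}{- \frac{9149}{1114} + u{\left(67,42 \right)}} = \frac{1}{- \frac{9149}{1114} + 42} = \frac{1}{\frac{37639}{1114}} = \frac{1114}{37639}$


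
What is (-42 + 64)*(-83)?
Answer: -1826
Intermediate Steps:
(-42 + 64)*(-83) = 22*(-83) = -1826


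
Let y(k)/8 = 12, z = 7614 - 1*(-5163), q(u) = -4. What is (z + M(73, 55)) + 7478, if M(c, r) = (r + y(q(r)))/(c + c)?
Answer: 2957381/146 ≈ 20256.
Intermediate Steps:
z = 12777 (z = 7614 + 5163 = 12777)
y(k) = 96 (y(k) = 8*12 = 96)
M(c, r) = (96 + r)/(2*c) (M(c, r) = (r + 96)/(c + c) = (96 + r)/((2*c)) = (96 + r)*(1/(2*c)) = (96 + r)/(2*c))
(z + M(73, 55)) + 7478 = (12777 + (1/2)*(96 + 55)/73) + 7478 = (12777 + (1/2)*(1/73)*151) + 7478 = (12777 + 151/146) + 7478 = 1865593/146 + 7478 = 2957381/146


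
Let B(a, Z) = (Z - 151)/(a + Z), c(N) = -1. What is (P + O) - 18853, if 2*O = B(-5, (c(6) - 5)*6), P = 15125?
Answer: -305509/82 ≈ -3725.7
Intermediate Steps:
B(a, Z) = (-151 + Z)/(Z + a)
O = 187/82 (O = ((-151 + (-1 - 5)*6)/((-1 - 5)*6 - 5))/2 = ((-151 - 6*6)/(-6*6 - 5))/2 = ((-151 - 36)/(-36 - 5))/2 = (-187/(-41))/2 = (-1/41*(-187))/2 = (½)*(187/41) = 187/82 ≈ 2.2805)
(P + O) - 18853 = (15125 + 187/82) - 18853 = 1240437/82 - 18853 = -305509/82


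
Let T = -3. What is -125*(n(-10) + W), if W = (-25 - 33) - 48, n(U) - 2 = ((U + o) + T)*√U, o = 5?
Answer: 13000 + 1000*I*√10 ≈ 13000.0 + 3162.3*I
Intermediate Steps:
n(U) = 2 + √U*(2 + U) (n(U) = 2 + ((U + 5) - 3)*√U = 2 + ((5 + U) - 3)*√U = 2 + (2 + U)*√U = 2 + √U*(2 + U))
W = -106 (W = -58 - 48 = -106)
-125*(n(-10) + W) = -125*((2 + (-10)^(3/2) + 2*√(-10)) - 106) = -125*((2 - 10*I*√10 + 2*(I*√10)) - 106) = -125*((2 - 10*I*√10 + 2*I*√10) - 106) = -125*((2 - 8*I*√10) - 106) = -125*(-104 - 8*I*√10) = 13000 + 1000*I*√10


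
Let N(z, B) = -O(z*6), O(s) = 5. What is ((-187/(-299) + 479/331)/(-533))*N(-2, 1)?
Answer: 1025590/52750477 ≈ 0.019442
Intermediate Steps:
N(z, B) = -5 (N(z, B) = -1*5 = -5)
((-187/(-299) + 479/331)/(-533))*N(-2, 1) = ((-187/(-299) + 479/331)/(-533))*(-5) = ((-187*(-1/299) + 479*(1/331))*(-1/533))*(-5) = ((187/299 + 479/331)*(-1/533))*(-5) = ((205118/98969)*(-1/533))*(-5) = -205118/52750477*(-5) = 1025590/52750477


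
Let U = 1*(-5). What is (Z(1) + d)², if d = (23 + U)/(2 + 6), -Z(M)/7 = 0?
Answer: 81/16 ≈ 5.0625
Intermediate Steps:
Z(M) = 0 (Z(M) = -7*0 = 0)
U = -5
d = 9/4 (d = (23 - 5)/(2 + 6) = 18/8 = 18*(⅛) = 9/4 ≈ 2.2500)
(Z(1) + d)² = (0 + 9/4)² = (9/4)² = 81/16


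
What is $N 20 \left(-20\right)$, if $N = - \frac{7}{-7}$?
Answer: $-400$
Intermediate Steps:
$N = 1$ ($N = \left(-7\right) \left(- \frac{1}{7}\right) = 1$)
$N 20 \left(-20\right) = 1 \cdot 20 \left(-20\right) = 20 \left(-20\right) = -400$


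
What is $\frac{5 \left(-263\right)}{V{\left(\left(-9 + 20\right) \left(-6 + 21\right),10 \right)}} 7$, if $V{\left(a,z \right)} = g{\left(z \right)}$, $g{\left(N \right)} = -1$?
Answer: $9205$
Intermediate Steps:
$V{\left(a,z \right)} = -1$
$\frac{5 \left(-263\right)}{V{\left(\left(-9 + 20\right) \left(-6 + 21\right),10 \right)}} 7 = \frac{5 \left(-263\right)}{-1} \cdot 7 = \left(-1315\right) \left(-1\right) 7 = 1315 \cdot 7 = 9205$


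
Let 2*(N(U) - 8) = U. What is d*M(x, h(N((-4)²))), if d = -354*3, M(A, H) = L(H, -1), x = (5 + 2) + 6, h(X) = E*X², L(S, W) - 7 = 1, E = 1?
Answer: -8496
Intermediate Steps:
L(S, W) = 8 (L(S, W) = 7 + 1 = 8)
N(U) = 8 + U/2
h(X) = X² (h(X) = 1*X² = X²)
x = 13 (x = 7 + 6 = 13)
M(A, H) = 8
d = -1062
d*M(x, h(N((-4)²))) = -1062*8 = -8496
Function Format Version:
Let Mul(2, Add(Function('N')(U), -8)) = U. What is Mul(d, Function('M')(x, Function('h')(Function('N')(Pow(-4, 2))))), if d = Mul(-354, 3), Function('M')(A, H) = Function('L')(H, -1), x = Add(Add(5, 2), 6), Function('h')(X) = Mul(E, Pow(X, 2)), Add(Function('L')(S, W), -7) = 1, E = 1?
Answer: -8496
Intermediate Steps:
Function('L')(S, W) = 8 (Function('L')(S, W) = Add(7, 1) = 8)
Function('N')(U) = Add(8, Mul(Rational(1, 2), U))
Function('h')(X) = Pow(X, 2) (Function('h')(X) = Mul(1, Pow(X, 2)) = Pow(X, 2))
x = 13 (x = Add(7, 6) = 13)
Function('M')(A, H) = 8
d = -1062
Mul(d, Function('M')(x, Function('h')(Function('N')(Pow(-4, 2))))) = Mul(-1062, 8) = -8496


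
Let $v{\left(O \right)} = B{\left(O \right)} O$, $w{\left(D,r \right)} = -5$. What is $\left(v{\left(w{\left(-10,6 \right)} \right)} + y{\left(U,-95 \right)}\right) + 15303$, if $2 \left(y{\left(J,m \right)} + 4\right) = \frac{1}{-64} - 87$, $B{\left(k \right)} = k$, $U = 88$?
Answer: $\frac{1955903}{128} \approx 15281.0$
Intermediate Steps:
$y{\left(J,m \right)} = - \frac{6081}{128}$ ($y{\left(J,m \right)} = -4 + \frac{\frac{1}{-64} - 87}{2} = -4 + \frac{- \frac{1}{64} - 87}{2} = -4 + \frac{1}{2} \left(- \frac{5569}{64}\right) = -4 - \frac{5569}{128} = - \frac{6081}{128}$)
$v{\left(O \right)} = O^{2}$ ($v{\left(O \right)} = O O = O^{2}$)
$\left(v{\left(w{\left(-10,6 \right)} \right)} + y{\left(U,-95 \right)}\right) + 15303 = \left(\left(-5\right)^{2} - \frac{6081}{128}\right) + 15303 = \left(25 - \frac{6081}{128}\right) + 15303 = - \frac{2881}{128} + 15303 = \frac{1955903}{128}$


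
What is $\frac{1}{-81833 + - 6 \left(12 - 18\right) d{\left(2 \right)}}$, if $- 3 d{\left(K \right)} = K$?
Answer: $- \frac{1}{81857} \approx -1.2216 \cdot 10^{-5}$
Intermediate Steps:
$d{\left(K \right)} = - \frac{K}{3}$
$\frac{1}{-81833 + - 6 \left(12 - 18\right) d{\left(2 \right)}} = \frac{1}{-81833 + - 6 \left(12 - 18\right) \left(\left(- \frac{1}{3}\right) 2\right)} = \frac{1}{-81833 + \left(-6\right) \left(-6\right) \left(- \frac{2}{3}\right)} = \frac{1}{-81833 + 36 \left(- \frac{2}{3}\right)} = \frac{1}{-81833 - 24} = \frac{1}{-81857} = - \frac{1}{81857}$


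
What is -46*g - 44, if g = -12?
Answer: 508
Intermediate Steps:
-46*g - 44 = -46*(-12) - 44 = 552 - 44 = 508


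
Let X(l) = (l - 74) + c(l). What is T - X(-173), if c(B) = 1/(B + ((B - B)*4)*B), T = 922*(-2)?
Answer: -276280/173 ≈ -1597.0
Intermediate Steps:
T = -1844
c(B) = 1/B (c(B) = 1/(B + (0*4)*B) = 1/(B + 0*B) = 1/(B + 0) = 1/B)
X(l) = -74 + l + 1/l (X(l) = (l - 74) + 1/l = (-74 + l) + 1/l = -74 + l + 1/l)
T - X(-173) = -1844 - (-74 - 173 + 1/(-173)) = -1844 - (-74 - 173 - 1/173) = -1844 - 1*(-42732/173) = -1844 + 42732/173 = -276280/173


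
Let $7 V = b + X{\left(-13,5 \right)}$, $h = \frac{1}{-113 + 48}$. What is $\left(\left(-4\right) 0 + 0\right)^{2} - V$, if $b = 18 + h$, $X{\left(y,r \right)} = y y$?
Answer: $- \frac{12154}{455} \approx -26.712$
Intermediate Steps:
$X{\left(y,r \right)} = y^{2}$
$h = - \frac{1}{65}$ ($h = \frac{1}{-65} = - \frac{1}{65} \approx -0.015385$)
$b = \frac{1169}{65}$ ($b = 18 - \frac{1}{65} = \frac{1169}{65} \approx 17.985$)
$V = \frac{12154}{455}$ ($V = \frac{\frac{1169}{65} + \left(-13\right)^{2}}{7} = \frac{\frac{1169}{65} + 169}{7} = \frac{1}{7} \cdot \frac{12154}{65} = \frac{12154}{455} \approx 26.712$)
$\left(\left(-4\right) 0 + 0\right)^{2} - V = \left(\left(-4\right) 0 + 0\right)^{2} - \frac{12154}{455} = \left(0 + 0\right)^{2} - \frac{12154}{455} = 0^{2} - \frac{12154}{455} = 0 - \frac{12154}{455} = - \frac{12154}{455}$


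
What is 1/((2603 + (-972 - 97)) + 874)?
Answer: 1/2408 ≈ 0.00041528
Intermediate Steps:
1/((2603 + (-972 - 97)) + 874) = 1/((2603 - 1069) + 874) = 1/(1534 + 874) = 1/2408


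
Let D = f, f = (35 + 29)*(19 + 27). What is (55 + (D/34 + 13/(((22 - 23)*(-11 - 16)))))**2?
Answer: 4252344100/210681 ≈ 20184.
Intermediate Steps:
f = 2944 (f = 64*46 = 2944)
D = 2944
(55 + (D/34 + 13/(((22 - 23)*(-11 - 16)))))**2 = (55 + (2944/34 + 13/(((22 - 23)*(-11 - 16)))))**2 = (55 + (2944*(1/34) + 13/((-1*(-27)))))**2 = (55 + (1472/17 + 13/27))**2 = (55 + 39965/459)**2 = (65210/459)**2 = 4252344100/210681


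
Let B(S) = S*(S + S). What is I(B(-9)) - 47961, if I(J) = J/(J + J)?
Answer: -95921/2 ≈ -47961.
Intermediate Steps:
B(S) = 2*S² (B(S) = S*(2*S) = 2*S²)
I(J) = ½ (I(J) = J/((2*J)) = (1/(2*J))*J = ½)
I(B(-9)) - 47961 = ½ - 47961 = -95921/2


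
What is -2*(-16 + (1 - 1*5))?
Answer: 40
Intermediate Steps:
-2*(-16 + (1 - 1*5)) = -2*(-16 + (1 - 5)) = -2*(-16 - 4) = -2*(-20) = 40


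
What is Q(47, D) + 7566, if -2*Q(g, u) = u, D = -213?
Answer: 15345/2 ≈ 7672.5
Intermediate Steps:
Q(g, u) = -u/2
Q(47, D) + 7566 = -½*(-213) + 7566 = 213/2 + 7566 = 15345/2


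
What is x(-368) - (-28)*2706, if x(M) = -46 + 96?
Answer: 75818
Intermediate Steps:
x(M) = 50
x(-368) - (-28)*2706 = 50 - (-28)*2706 = 50 - 1*(-75768) = 50 + 75768 = 75818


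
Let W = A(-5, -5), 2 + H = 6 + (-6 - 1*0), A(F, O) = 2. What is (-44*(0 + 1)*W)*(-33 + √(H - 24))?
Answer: 2904 - 88*I*√26 ≈ 2904.0 - 448.71*I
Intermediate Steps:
H = -2 (H = -2 + (6 + (-6 - 1*0)) = -2 + (6 + (-6 + 0)) = -2 + (6 - 6) = -2 + 0 = -2)
W = 2
(-44*(0 + 1)*W)*(-33 + √(H - 24)) = (-44*(0 + 1)*2)*(-33 + √(-2 - 24)) = (-44*2)*(-33 + √(-26)) = (-44*2)*(-33 + I*√26) = -88*(-33 + I*√26) = 2904 - 88*I*√26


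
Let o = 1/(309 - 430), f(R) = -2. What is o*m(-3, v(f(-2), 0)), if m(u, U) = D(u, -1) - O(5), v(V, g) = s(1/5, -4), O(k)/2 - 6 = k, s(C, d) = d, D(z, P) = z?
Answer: 25/121 ≈ 0.20661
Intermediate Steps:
o = -1/121 (o = 1/(-121) = -1/121 ≈ -0.0082645)
O(k) = 12 + 2*k
v(V, g) = -4
m(u, U) = -22 + u (m(u, U) = u - (12 + 2*5) = u - (12 + 10) = u - 1*22 = u - 22 = -22 + u)
o*m(-3, v(f(-2), 0)) = -(-22 - 3)/121 = -1/121*(-25) = 25/121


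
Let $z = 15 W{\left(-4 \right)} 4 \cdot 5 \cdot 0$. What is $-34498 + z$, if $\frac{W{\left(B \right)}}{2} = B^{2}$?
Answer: $-34498$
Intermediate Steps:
$W{\left(B \right)} = 2 B^{2}$
$z = 0$ ($z = 15 \cdot 2 \left(-4\right)^{2} \cdot 4 \cdot 5 \cdot 0 = 15 \cdot 2 \cdot 16 \cdot 20 \cdot 0 = 15 \cdot 32 \cdot 0 = 480 \cdot 0 = 0$)
$-34498 + z = -34498 + 0 = -34498$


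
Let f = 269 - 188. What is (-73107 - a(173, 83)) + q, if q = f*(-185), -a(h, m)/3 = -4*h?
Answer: -90168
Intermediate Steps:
a(h, m) = 12*h (a(h, m) = -(-12)*h = 12*h)
f = 81
q = -14985 (q = 81*(-185) = -14985)
(-73107 - a(173, 83)) + q = (-73107 - 12*173) - 14985 = (-73107 - 1*2076) - 14985 = (-73107 - 2076) - 14985 = -75183 - 14985 = -90168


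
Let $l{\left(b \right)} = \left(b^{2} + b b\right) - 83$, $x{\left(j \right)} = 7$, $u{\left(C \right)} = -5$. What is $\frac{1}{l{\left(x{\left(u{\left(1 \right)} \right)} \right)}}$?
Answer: $\frac{1}{15} \approx 0.066667$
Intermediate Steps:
$l{\left(b \right)} = -83 + 2 b^{2}$ ($l{\left(b \right)} = \left(b^{2} + b^{2}\right) - 83 = 2 b^{2} - 83 = -83 + 2 b^{2}$)
$\frac{1}{l{\left(x{\left(u{\left(1 \right)} \right)} \right)}} = \frac{1}{-83 + 2 \cdot 7^{2}} = \frac{1}{-83 + 2 \cdot 49} = \frac{1}{-83 + 98} = \frac{1}{15}$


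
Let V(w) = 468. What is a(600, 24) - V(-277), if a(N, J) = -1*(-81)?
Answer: -387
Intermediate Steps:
a(N, J) = 81
a(600, 24) - V(-277) = 81 - 1*468 = 81 - 468 = -387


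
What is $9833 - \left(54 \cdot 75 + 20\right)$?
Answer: $5763$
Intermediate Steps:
$9833 - \left(54 \cdot 75 + 20\right) = 9833 - \left(4050 + 20\right) = 9833 - 4070 = 5763$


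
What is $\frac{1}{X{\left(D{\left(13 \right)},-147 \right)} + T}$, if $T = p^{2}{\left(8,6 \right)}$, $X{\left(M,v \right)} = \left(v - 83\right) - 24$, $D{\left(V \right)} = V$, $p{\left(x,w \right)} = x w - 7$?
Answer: $\frac{1}{1427} \approx 0.00070077$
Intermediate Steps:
$p{\left(x,w \right)} = -7 + w x$ ($p{\left(x,w \right)} = w x - 7 = -7 + w x$)
$X{\left(M,v \right)} = -107 + v$ ($X{\left(M,v \right)} = \left(-83 + v\right) - 24 = -107 + v$)
$T = 1681$ ($T = \left(-7 + 6 \cdot 8\right)^{2} = \left(-7 + 48\right)^{2} = 41^{2} = 1681$)
$\frac{1}{X{\left(D{\left(13 \right)},-147 \right)} + T} = \frac{1}{\left(-107 - 147\right) + 1681} = \frac{1}{-254 + 1681} = \frac{1}{1427}$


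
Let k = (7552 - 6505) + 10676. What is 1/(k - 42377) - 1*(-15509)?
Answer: 475412885/30654 ≈ 15509.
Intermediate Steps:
k = 11723 (k = 1047 + 10676 = 11723)
1/(k - 42377) - 1*(-15509) = 1/(11723 - 42377) - 1*(-15509) = 1/(-30654) + 15509 = -1/30654 + 15509 = 475412885/30654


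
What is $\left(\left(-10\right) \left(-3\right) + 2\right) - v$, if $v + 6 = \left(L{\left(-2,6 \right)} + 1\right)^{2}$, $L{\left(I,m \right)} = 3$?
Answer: $22$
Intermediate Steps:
$v = 10$ ($v = -6 + \left(3 + 1\right)^{2} = -6 + 4^{2} = -6 + 16 = 10$)
$\left(\left(-10\right) \left(-3\right) + 2\right) - v = \left(\left(-10\right) \left(-3\right) + 2\right) - 10 = \left(30 + 2\right) - 10 = 32 - 10 = 22$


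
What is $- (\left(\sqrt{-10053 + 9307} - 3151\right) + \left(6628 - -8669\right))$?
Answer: $-12146 - i \sqrt{746} \approx -12146.0 - 27.313 i$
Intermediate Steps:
$- (\left(\sqrt{-10053 + 9307} - 3151\right) + \left(6628 - -8669\right)) = - (\left(\sqrt{-746} - 3151\right) + \left(6628 + 8669\right)) = - (\left(i \sqrt{746} - 3151\right) + 15297) = - (\left(-3151 + i \sqrt{746}\right) + 15297) = - (12146 + i \sqrt{746}) = -12146 - i \sqrt{746}$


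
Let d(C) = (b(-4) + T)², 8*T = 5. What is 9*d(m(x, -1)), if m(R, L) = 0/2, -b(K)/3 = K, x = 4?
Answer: 91809/64 ≈ 1434.5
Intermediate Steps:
b(K) = -3*K
m(R, L) = 0 (m(R, L) = 0*(½) = 0)
T = 5/8 (T = (⅛)*5 = 5/8 ≈ 0.62500)
d(C) = 10201/64 (d(C) = (-3*(-4) + 5/8)² = (12 + 5/8)² = (101/8)² = 10201/64)
9*d(m(x, -1)) = 9*(10201/64) = 91809/64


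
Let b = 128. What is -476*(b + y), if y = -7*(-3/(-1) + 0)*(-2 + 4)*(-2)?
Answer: -100912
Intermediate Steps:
y = 84 (y = -7*(-3*(-1) + 0)*2*(-2) = -7*(3 + 0)*2*(-2) = -21*2*(-2) = -7*6*(-2) = -42*(-2) = 84)
-476*(b + y) = -476*(128 + 84) = -476*212 = -100912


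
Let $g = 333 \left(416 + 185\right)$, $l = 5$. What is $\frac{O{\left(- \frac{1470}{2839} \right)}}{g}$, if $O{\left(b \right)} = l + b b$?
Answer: $\frac{42460505}{1613056169493} \approx 2.6323 \cdot 10^{-5}$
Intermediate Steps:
$O{\left(b \right)} = 5 + b^{2}$ ($O{\left(b \right)} = 5 + b b = 5 + b^{2}$)
$g = 200133$ ($g = 333 \cdot 601 = 200133$)
$\frac{O{\left(- \frac{1470}{2839} \right)}}{g} = \frac{5 + \left(- \frac{1470}{2839}\right)^{2}}{200133} = \left(5 + \left(\left(-1470\right) \frac{1}{2839}\right)^{2}\right) \frac{1}{200133} = \left(5 + \left(- \frac{1470}{2839}\right)^{2}\right) \frac{1}{200133} = \left(5 + \frac{2160900}{8059921}\right) \frac{1}{200133} = \frac{42460505}{8059921} \cdot \frac{1}{200133} = \frac{42460505}{1613056169493}$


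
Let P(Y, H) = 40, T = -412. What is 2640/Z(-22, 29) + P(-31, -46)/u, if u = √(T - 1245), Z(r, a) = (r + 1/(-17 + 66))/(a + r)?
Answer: -301840/359 - 40*I*√1657/1657 ≈ -840.78 - 0.98265*I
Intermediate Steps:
Z(r, a) = (1/49 + r)/(a + r) (Z(r, a) = (r + 1/49)/(a + r) = (1/49 + r)/(a + r))
u = I*√1657 (u = √(-412 - 1245) = √(-1657) = I*√1657 ≈ 40.706*I)
2640/Z(-22, 29) + P(-31, -46)/u = 2640/(((1/49 - 22)/(29 - 22))) + 40/((I*√1657)) = 2640/((-1077/49/7)) + 40*(-I*√1657/1657) = 2640/(((⅐)*(-1077/49))) - 40*I*√1657/1657 = 2640/(-1077/343) - 40*I*√1657/1657 = 2640*(-343/1077) - 40*I*√1657/1657 = -301840/359 - 40*I*√1657/1657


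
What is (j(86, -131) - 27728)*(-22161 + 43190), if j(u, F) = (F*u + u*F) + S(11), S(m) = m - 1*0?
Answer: -1056686221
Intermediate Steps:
S(m) = m (S(m) = m + 0 = m)
j(u, F) = 11 + 2*F*u (j(u, F) = (F*u + u*F) + 11 = (F*u + F*u) + 11 = 2*F*u + 11 = 11 + 2*F*u)
(j(86, -131) - 27728)*(-22161 + 43190) = ((11 + 2*(-131)*86) - 27728)*(-22161 + 43190) = ((11 - 22532) - 27728)*21029 = (-22521 - 27728)*21029 = -50249*21029 = -1056686221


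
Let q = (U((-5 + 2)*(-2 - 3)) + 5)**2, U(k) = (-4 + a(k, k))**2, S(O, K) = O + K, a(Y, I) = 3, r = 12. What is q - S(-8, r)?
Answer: 32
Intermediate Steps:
S(O, K) = K + O
U(k) = 1 (U(k) = (-4 + 3)**2 = (-1)**2 = 1)
q = 36 (q = (1 + 5)**2 = 6**2 = 36)
q - S(-8, r) = 36 - (12 - 8) = 36 - 1*4 = 36 - 4 = 32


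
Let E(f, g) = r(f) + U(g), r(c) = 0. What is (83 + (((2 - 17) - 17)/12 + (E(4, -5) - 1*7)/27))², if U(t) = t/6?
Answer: 168143089/26244 ≈ 6406.9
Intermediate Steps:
U(t) = t/6 (U(t) = t*(⅙) = t/6)
E(f, g) = g/6 (E(f, g) = 0 + g/6 = g/6)
(83 + (((2 - 17) - 17)/12 + (E(4, -5) - 1*7)/27))² = (83 + (((2 - 17) - 17)/12 + ((⅙)*(-5) - 1*7)/27))² = (83 + ((-15 - 17)*(1/12) + (-⅚ - 7)*(1/27)))² = (83 + (-32*1/12 - 47/6*1/27))² = (83 + (-8/3 - 47/162))² = (83 - 479/162)² = (12967/162)² = 168143089/26244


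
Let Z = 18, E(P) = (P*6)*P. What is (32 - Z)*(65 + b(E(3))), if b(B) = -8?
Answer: 798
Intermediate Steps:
E(P) = 6*P**2 (E(P) = (6*P)*P = 6*P**2)
(32 - Z)*(65 + b(E(3))) = (32 - 1*18)*(65 - 8) = (32 - 18)*57 = 14*57 = 798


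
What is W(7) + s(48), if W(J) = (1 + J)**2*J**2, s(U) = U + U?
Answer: 3232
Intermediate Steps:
s(U) = 2*U
W(J) = J**2*(1 + J)**2
W(7) + s(48) = 7**2*(1 + 7)**2 + 2*48 = 49*8**2 + 96 = 49*64 + 96 = 3136 + 96 = 3232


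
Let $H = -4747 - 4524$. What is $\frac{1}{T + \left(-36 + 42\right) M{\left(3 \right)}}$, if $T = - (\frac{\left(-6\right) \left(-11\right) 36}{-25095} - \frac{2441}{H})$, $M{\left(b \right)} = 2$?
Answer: $\frac{77551915}{917546647} \approx 0.084521$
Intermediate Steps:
$H = -9271$
$T = - \frac{13076333}{77551915}$ ($T = - (\frac{\left(-6\right) \left(-11\right) 36}{-25095} - \frac{2441}{-9271}) = - (66 \cdot 36 \left(- \frac{1}{25095}\right) - - \frac{2441}{9271}) = - (2376 \left(- \frac{1}{25095}\right) + \frac{2441}{9271}) = - (- \frac{792}{8365} + \frac{2441}{9271}) = \left(-1\right) \frac{13076333}{77551915} = - \frac{13076333}{77551915} \approx -0.16861$)
$\frac{1}{T + \left(-36 + 42\right) M{\left(3 \right)}} = \frac{1}{- \frac{13076333}{77551915} + \left(-36 + 42\right) 2} = \frac{1}{- \frac{13076333}{77551915} + 6 \cdot 2} = \frac{1}{- \frac{13076333}{77551915} + 12} = \frac{1}{\frac{917546647}{77551915}} = \frac{77551915}{917546647}$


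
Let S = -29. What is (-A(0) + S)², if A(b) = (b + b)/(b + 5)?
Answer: 841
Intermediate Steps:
A(b) = 2*b/(5 + b) (A(b) = (2*b)/(5 + b) = 2*b/(5 + b))
(-A(0) + S)² = (-2*0/(5 + 0) - 29)² = (-2*0/5 - 29)² = (-1*0 - 29)² = (0 - 29)² = (-29)² = 841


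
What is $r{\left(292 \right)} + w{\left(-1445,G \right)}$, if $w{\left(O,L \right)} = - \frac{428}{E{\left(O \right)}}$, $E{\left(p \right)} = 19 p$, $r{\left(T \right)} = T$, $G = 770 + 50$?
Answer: $\frac{8017288}{27455} \approx 292.02$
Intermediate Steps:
$G = 820$
$w{\left(O,L \right)} = - \frac{428}{19 O}$
$r{\left(292 \right)} + w{\left(-1445,G \right)} = 292 - \frac{428}{19 \left(-1445\right)} = 292 - - \frac{428}{27455} = 292 + \frac{428}{27455} = \frac{8017288}{27455}$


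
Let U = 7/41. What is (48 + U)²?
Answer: 3900625/1681 ≈ 2320.4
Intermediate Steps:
U = 7/41 (U = 7*(1/41) = 7/41 ≈ 0.17073)
(48 + U)² = (48 + 7/41)² = (1975/41)² = 3900625/1681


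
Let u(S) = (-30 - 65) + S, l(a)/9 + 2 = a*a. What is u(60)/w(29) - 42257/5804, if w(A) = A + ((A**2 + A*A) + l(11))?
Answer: -58881057/8073364 ≈ -7.2933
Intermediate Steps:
l(a) = -18 + 9*a**2 (l(a) = -18 + 9*(a*a) = -18 + 9*a**2)
u(S) = -95 + S
w(A) = 1071 + A + 2*A**2 (w(A) = A + ((A**2 + A*A) + (-18 + 9*11**2)) = A + ((A**2 + A**2) + (-18 + 9*121)) = A + (2*A**2 + (-18 + 1089)) = A + (2*A**2 + 1071) = A + (1071 + 2*A**2) = 1071 + A + 2*A**2)
u(60)/w(29) - 42257/5804 = (-95 + 60)/(1071 + 29 + 2*29**2) - 42257/5804 = -35/(1071 + 29 + 2*841) - 42257*1/5804 = -35/(1071 + 29 + 1682) - 42257/5804 = -35/2782 - 42257/5804 = -58881057/8073364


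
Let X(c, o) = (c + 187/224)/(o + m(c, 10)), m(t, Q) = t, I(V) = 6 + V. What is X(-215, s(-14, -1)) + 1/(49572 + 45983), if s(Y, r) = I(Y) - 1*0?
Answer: 4584109967/4773163360 ≈ 0.96039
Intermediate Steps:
s(Y, r) = 6 + Y (s(Y, r) = (6 + Y) - 1*0 = (6 + Y) + 0 = 6 + Y)
X(c, o) = (187/224 + c)/(c + o) (X(c, o) = (c + 187/224)/(o + c) = (c + 187*(1/224))/(c + o) = (c + 187/224)/(c + o) = (187/224 + c)/(c + o))
X(-215, s(-14, -1)) + 1/(49572 + 45983) = (187/224 - 215)/(-215 + (6 - 14)) + 1/(49572 + 45983) = -47973/224/(-215 - 8) + 1/95555 = -47973/224/(-223) + 1/95555 = -1/223*(-47973/224) + 1/95555 = 47973/49952 + 1/95555 = 4584109967/4773163360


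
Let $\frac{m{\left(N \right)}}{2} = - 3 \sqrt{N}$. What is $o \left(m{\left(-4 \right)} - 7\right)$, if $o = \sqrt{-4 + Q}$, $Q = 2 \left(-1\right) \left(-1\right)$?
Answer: $\sqrt{2} \left(12 - 7 i\right) \approx 16.971 - 9.8995 i$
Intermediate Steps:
$Q = 2$ ($Q = \left(-2\right) \left(-1\right) = 2$)
$m{\left(N \right)} = - 6 \sqrt{N}$ ($m{\left(N \right)} = 2 \left(- 3 \sqrt{N}\right) = - 6 \sqrt{N}$)
$o = i \sqrt{2}$ ($o = \sqrt{-4 + 2} = \sqrt{-2} = i \sqrt{2} \approx 1.4142 i$)
$o \left(m{\left(-4 \right)} - 7\right) = i \sqrt{2} \left(- 6 \sqrt{-4} - 7\right) = i \sqrt{2} \left(- 6 \cdot 2 i - 7\right) = i \sqrt{2} \left(- 12 i - 7\right) = i \sqrt{2} \left(-7 - 12 i\right)$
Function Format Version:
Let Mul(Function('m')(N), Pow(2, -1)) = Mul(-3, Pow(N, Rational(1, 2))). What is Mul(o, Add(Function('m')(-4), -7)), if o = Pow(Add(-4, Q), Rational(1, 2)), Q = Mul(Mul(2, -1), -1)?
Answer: Mul(Pow(2, Rational(1, 2)), Add(12, Mul(-7, I))) ≈ Add(16.971, Mul(-9.8995, I))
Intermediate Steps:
Q = 2 (Q = Mul(-2, -1) = 2)
Function('m')(N) = Mul(-6, Pow(N, Rational(1, 2))) (Function('m')(N) = Mul(2, Mul(-3, Pow(N, Rational(1, 2)))) = Mul(-6, Pow(N, Rational(1, 2))))
o = Mul(I, Pow(2, Rational(1, 2))) (o = Pow(Add(-4, 2), Rational(1, 2)) = Pow(-2, Rational(1, 2)) = Mul(I, Pow(2, Rational(1, 2))) ≈ Mul(1.4142, I))
Mul(o, Add(Function('m')(-4), -7)) = Mul(Mul(I, Pow(2, Rational(1, 2))), Add(Mul(-6, Pow(-4, Rational(1, 2))), -7)) = Mul(Mul(I, Pow(2, Rational(1, 2))), Add(Mul(-6, Mul(2, I)), -7)) = Mul(Mul(I, Pow(2, Rational(1, 2))), Add(Mul(-12, I), -7)) = Mul(Mul(I, Pow(2, Rational(1, 2))), Add(-7, Mul(-12, I))) = Mul(I, Pow(2, Rational(1, 2)), Add(-7, Mul(-12, I)))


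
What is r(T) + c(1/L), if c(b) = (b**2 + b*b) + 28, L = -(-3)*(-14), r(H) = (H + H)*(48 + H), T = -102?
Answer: 9740809/882 ≈ 11044.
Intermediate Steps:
r(H) = 2*H*(48 + H) (r(H) = (2*H)*(48 + H) = 2*H*(48 + H))
L = -42 (L = -3*14 = -42)
c(b) = 28 + 2*b**2 (c(b) = (b**2 + b**2) + 28 = 2*b**2 + 28 = 28 + 2*b**2)
r(T) + c(1/L) = 2*(-102)*(48 - 102) + (28 + 2*(1/(-42))**2) = 2*(-102)*(-54) + (28 + 2*(-1/42)**2) = 11016 + (28 + 2*(1/1764)) = 11016 + (28 + 1/882) = 11016 + 24697/882 = 9740809/882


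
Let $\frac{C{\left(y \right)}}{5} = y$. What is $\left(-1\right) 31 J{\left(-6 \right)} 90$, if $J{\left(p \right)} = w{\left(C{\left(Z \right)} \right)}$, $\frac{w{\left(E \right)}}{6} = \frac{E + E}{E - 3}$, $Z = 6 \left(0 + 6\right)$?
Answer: $- \frac{2008800}{59} \approx -34047.0$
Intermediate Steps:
$Z = 36$ ($Z = 6 \cdot 6 = 36$)
$C{\left(y \right)} = 5 y$
$w{\left(E \right)} = \frac{12 E}{-3 + E}$ ($w{\left(E \right)} = 6 \frac{E + E}{E - 3} = 6 \frac{2 E}{-3 + E} = \frac{12 E}{-3 + E}$)
$J{\left(p \right)} = \frac{720}{59}$ ($J{\left(p \right)} = \frac{12 \cdot 5 \cdot 36}{-3 + 5 \cdot 36} = 12 \cdot 180 \frac{1}{-3 + 180} = 12 \cdot 180 \cdot \frac{1}{177} = \frac{720}{59}$)
$\left(-1\right) 31 J{\left(-6 \right)} 90 = \left(-1\right) 31 \cdot \frac{720}{59} \cdot 90 = \left(-31\right) \frac{720}{59} \cdot 90 = \left(- \frac{22320}{59}\right) 90 = - \frac{2008800}{59}$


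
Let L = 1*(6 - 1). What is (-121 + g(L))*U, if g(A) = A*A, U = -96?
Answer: 9216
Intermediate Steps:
L = 5 (L = 1*5 = 5)
g(A) = A²
(-121 + g(L))*U = (-121 + 5²)*(-96) = (-121 + 25)*(-96) = -96*(-96) = 9216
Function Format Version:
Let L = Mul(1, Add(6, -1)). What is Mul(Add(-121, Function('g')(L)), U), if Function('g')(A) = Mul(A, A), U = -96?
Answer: 9216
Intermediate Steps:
L = 5 (L = Mul(1, 5) = 5)
Function('g')(A) = Pow(A, 2)
Mul(Add(-121, Function('g')(L)), U) = Mul(Add(-121, Pow(5, 2)), -96) = Mul(Add(-121, 25), -96) = Mul(-96, -96) = 9216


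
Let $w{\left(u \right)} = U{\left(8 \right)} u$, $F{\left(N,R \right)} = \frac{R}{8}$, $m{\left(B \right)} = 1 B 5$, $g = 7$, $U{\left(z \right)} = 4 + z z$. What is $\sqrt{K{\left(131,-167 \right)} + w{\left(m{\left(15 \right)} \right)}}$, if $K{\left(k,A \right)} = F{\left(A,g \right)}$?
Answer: $\frac{\sqrt{81614}}{4} \approx 71.42$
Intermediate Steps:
$U{\left(z \right)} = 4 + z^{2}$
$m{\left(B \right)} = 5 B$ ($m{\left(B \right)} = B 5 = 5 B$)
$F{\left(N,R \right)} = \frac{R}{8}$ ($F{\left(N,R \right)} = R \frac{1}{8} = \frac{R}{8}$)
$K{\left(k,A \right)} = \frac{7}{8}$ ($K{\left(k,A \right)} = \frac{1}{8} \cdot 7 = \frac{7}{8}$)
$w{\left(u \right)} = 68 u$ ($w{\left(u \right)} = \left(4 + 8^{2}\right) u = \left(4 + 64\right) u = 68 u$)
$\sqrt{K{\left(131,-167 \right)} + w{\left(m{\left(15 \right)} \right)}} = \sqrt{\frac{7}{8} + 68 \cdot 5 \cdot 15} = \sqrt{\frac{7}{8} + 68 \cdot 75} = \sqrt{\frac{7}{8} + 5100} = \sqrt{\frac{40807}{8}} = \frac{\sqrt{81614}}{4}$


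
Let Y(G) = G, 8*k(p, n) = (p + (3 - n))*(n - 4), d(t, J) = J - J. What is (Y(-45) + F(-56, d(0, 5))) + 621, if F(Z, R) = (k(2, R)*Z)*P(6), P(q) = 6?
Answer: 1416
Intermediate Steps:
d(t, J) = 0
k(p, n) = (-4 + n)*(3 + p - n)/8 (k(p, n) = ((p + (3 - n))*(n - 4))/8 = ((3 + p - n)*(-4 + n))/8 = ((-4 + n)*(3 + p - n))/8 = (-4 + n)*(3 + p - n)/8)
F(Z, R) = 6*Z*(-5/2 - R²/8 + 9*R/8) (F(Z, R) = ((-3/2 - ½*2 - R²/8 + 7*R/8 + (⅛)*R*2)*Z)*6 = ((-3/2 - 1 - R²/8 + 7*R/8 + R/4)*Z)*6 = ((-5/2 - R²/8 + 9*R/8)*Z)*6 = (Z*(-5/2 - R²/8 + 9*R/8))*6 = 6*Z*(-5/2 - R²/8 + 9*R/8))
(Y(-45) + F(-56, d(0, 5))) + 621 = (-45 + (¾)*(-56)*(-20 - 1*0² + 9*0)) + 621 = (-45 + (¾)*(-56)*(-20 - 1*0 + 0)) + 621 = (-45 + (¾)*(-56)*(-20 + 0 + 0)) + 621 = (-45 + (¾)*(-56)*(-20)) + 621 = (-45 + 840) + 621 = 795 + 621 = 1416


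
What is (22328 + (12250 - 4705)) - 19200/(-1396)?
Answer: 10430477/349 ≈ 29887.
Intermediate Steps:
(22328 + (12250 - 4705)) - 19200/(-1396) = (22328 + 7545) - 19200*(-1/1396) = 29873 + 4800/349 = 10430477/349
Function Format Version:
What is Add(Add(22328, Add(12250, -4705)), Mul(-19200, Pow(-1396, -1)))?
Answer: Rational(10430477, 349) ≈ 29887.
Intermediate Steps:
Add(Add(22328, Add(12250, -4705)), Mul(-19200, Pow(-1396, -1))) = Add(Add(22328, 7545), Mul(-19200, Rational(-1, 1396))) = Add(29873, Rational(4800, 349)) = Rational(10430477, 349)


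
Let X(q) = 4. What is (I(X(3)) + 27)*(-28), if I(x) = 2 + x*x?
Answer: -1260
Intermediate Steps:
I(x) = 2 + x²
(I(X(3)) + 27)*(-28) = ((2 + 4²) + 27)*(-28) = ((2 + 16) + 27)*(-28) = (18 + 27)*(-28) = 45*(-28) = -1260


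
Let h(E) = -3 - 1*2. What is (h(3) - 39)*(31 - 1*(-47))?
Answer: -3432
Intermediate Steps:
h(E) = -5 (h(E) = -3 - 2 = -5)
(h(3) - 39)*(31 - 1*(-47)) = (-5 - 39)*(31 - 1*(-47)) = -44*(31 + 47) = -44*78 = -3432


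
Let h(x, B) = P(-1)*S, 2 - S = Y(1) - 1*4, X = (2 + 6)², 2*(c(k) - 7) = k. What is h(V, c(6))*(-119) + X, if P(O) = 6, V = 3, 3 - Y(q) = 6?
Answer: -6362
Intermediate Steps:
c(k) = 7 + k/2
Y(q) = -3 (Y(q) = 3 - 1*6 = 3 - 6 = -3)
X = 64 (X = 8² = 64)
S = 9 (S = 2 - (-3 - 1*4) = 2 - (-3 - 4) = 2 - 1*(-7) = 2 + 7 = 9)
h(x, B) = 54 (h(x, B) = 6*9 = 54)
h(V, c(6))*(-119) + X = 54*(-119) + 64 = -6426 + 64 = -6362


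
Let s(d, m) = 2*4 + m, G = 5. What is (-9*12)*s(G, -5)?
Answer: -324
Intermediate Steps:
s(d, m) = 8 + m
(-9*12)*s(G, -5) = (-9*12)*(8 - 5) = -108*3 = -324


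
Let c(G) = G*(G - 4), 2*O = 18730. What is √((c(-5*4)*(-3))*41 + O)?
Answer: 5*I*√1987 ≈ 222.88*I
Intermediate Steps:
O = 9365 (O = (½)*18730 = 9365)
c(G) = G*(-4 + G)
√((c(-5*4)*(-3))*41 + O) = √((((-5*4)*(-4 - 5*4))*(-3))*41 + 9365) = √((-20*(-4 - 20)*(-3))*41 + 9365) = √((-20*(-24)*(-3))*41 + 9365) = √((480*(-3))*41 + 9365) = √(-1440*41 + 9365) = √(-59040 + 9365) = √(-49675) = 5*I*√1987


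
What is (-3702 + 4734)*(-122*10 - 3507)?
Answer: -4878264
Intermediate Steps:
(-3702 + 4734)*(-122*10 - 3507) = 1032*(-1220 - 3507) = 1032*(-4727) = -4878264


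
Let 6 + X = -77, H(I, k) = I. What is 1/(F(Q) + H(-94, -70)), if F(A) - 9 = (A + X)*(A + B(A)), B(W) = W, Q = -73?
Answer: 1/22691 ≈ 4.4070e-5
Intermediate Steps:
X = -83 (X = -6 - 77 = -83)
F(A) = 9 + 2*A*(-83 + A) (F(A) = 9 + (A - 83)*(A + A) = 9 + (-83 + A)*(2*A) = 9 + 2*A*(-83 + A))
1/(F(Q) + H(-94, -70)) = 1/((9 - 166*(-73) + 2*(-73)²) - 94) = 1/((9 + 12118 + 2*5329) - 94) = 1/((9 + 12118 + 10658) - 94) = 1/(22785 - 94) = 1/22691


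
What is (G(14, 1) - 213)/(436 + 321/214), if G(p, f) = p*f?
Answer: -398/875 ≈ -0.45486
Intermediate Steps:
G(p, f) = f*p
(G(14, 1) - 213)/(436 + 321/214) = (1*14 - 213)/(436 + 321/214) = (14 - 213)/(436 + 321*(1/214)) = -199/(436 + 3/2) = -199/875/2 = -199*2/875 = -398/875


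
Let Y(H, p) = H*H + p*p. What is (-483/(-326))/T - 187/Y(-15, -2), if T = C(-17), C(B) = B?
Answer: -1146961/1269118 ≈ -0.90375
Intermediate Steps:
Y(H, p) = H**2 + p**2
T = -17
(-483/(-326))/T - 187/Y(-15, -2) = -483/(-326)/(-17) - 187/((-15)**2 + (-2)**2) = -483*(-1/326)*(-1/17) - 187/(225 + 4) = (483/326)*(-1/17) - 187/229 = -483/5542 - 187*1/229 = -483/5542 - 187/229 = -1146961/1269118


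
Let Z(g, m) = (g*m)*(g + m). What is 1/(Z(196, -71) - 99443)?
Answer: -1/1838943 ≈ -5.4379e-7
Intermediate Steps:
Z(g, m) = g*m*(g + m)
1/(Z(196, -71) - 99443) = 1/(196*(-71)*(196 - 71) - 99443) = 1/(196*(-71)*125 - 99443) = 1/(-1739500 - 99443) = 1/(-1838943) = -1/1838943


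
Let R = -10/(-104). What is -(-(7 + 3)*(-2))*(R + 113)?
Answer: -29405/13 ≈ -2261.9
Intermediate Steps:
R = 5/52 (R = -10*(-1/104) = 5/52 ≈ 0.096154)
-(-(7 + 3)*(-2))*(R + 113) = -(-(7 + 3)*(-2))*(5/52 + 113) = -(-10*(-2))*5881/52 = -(-1*(-20))*5881/52 = -20*5881/52 = -1*29405/13 = -29405/13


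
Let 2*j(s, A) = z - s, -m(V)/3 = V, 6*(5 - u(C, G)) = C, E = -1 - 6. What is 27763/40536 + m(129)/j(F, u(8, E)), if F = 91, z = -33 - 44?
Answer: 1501627/283752 ≈ 5.2920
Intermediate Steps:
E = -7
u(C, G) = 5 - C/6
z = -77
m(V) = -3*V
j(s, A) = -77/2 - s/2 (j(s, A) = (-77 - s)/2 = -77/2 - s/2)
27763/40536 + m(129)/j(F, u(8, E)) = 27763/40536 + (-3*129)/(-77/2 - ½*91) = 27763*(1/40536) - 387/(-77/2 - 91/2) = 27763/40536 - 387/(-84) = 27763/40536 - 387*(-1/84) = 27763/40536 + 129/28 = 1501627/283752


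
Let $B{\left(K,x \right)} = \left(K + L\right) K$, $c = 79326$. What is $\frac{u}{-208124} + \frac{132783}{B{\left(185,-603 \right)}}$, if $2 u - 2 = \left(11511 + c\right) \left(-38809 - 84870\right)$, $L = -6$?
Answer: $\frac{372090020623099}{13784052520} \approx 26994.0$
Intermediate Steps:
$B{\left(K,x \right)} = K \left(-6 + K\right)$ ($B{\left(K,x \right)} = \left(K - 6\right) K = \left(-6 + K\right) K = K \left(-6 + K\right)$)
$u = - \frac{11234629321}{2}$ ($u = 1 + \frac{\left(11511 + 79326\right) \left(-38809 - 84870\right)}{2} = 1 + \frac{90837 \left(-123679\right)}{2} = 1 + \frac{1}{2} \left(-11234629323\right) = 1 - \frac{11234629323}{2} = - \frac{11234629321}{2} \approx -5.6173 \cdot 10^{9}$)
$\frac{u}{-208124} + \frac{132783}{B{\left(185,-603 \right)}} = - \frac{11234629321}{2 \left(-208124\right)} + \frac{132783}{185 \left(-6 + 185\right)} = \left(- \frac{11234629321}{2}\right) \left(- \frac{1}{208124}\right) + \frac{132783}{185 \cdot 179} = \frac{11234629321}{416248} + \frac{132783}{33115} = \frac{372090020623099}{13784052520}$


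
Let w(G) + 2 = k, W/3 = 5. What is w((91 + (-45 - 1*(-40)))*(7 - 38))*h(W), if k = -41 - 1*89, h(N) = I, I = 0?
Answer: 0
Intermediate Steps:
W = 15 (W = 3*5 = 15)
h(N) = 0
k = -130 (k = -41 - 89 = -130)
w(G) = -132 (w(G) = -2 - 130 = -132)
w((91 + (-45 - 1*(-40)))*(7 - 38))*h(W) = -132*0 = 0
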